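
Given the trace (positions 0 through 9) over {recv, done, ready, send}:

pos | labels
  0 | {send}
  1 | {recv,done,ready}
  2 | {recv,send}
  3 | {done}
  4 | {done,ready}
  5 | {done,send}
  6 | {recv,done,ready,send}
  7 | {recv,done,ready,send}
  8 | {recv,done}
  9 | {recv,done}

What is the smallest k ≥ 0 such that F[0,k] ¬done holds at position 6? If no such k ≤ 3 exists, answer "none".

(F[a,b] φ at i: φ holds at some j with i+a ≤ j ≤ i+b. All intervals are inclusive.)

none

Scan j = 6,7,… for ¬done:
  j=6: fails
  j=7: fails
  j=8: fails
  j=9: fails
No j in [6,9] satisfies it → none.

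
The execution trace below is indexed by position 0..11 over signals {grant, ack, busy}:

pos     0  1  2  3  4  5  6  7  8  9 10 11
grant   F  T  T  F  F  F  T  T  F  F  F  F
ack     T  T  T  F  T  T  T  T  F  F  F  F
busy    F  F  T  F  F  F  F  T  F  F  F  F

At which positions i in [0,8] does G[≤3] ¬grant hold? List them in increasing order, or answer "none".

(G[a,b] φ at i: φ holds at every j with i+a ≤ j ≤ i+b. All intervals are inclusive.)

8

Evaluate at each i in [0,8]:
  i=0: ✗ (fails at j=1)
  i=1: ✗ (fails at j=1)
  i=2: ✗ (fails at j=2)
  i=3: ✗ (fails at j=6)
  i=4: ✗ (fails at j=6)
  i=5: ✗ (fails at j=6)
  i=6: ✗ (fails at j=6)
  i=7: ✗ (fails at j=7)
  i=8: ✓ (all of [8,11])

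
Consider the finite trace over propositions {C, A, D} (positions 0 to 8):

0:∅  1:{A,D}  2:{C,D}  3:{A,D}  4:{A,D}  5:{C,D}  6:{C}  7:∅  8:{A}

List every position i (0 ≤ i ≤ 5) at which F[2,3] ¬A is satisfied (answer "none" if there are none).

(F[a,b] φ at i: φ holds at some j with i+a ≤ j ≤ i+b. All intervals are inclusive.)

Evaluate at each i in [0,5]:
  i=0: ✓ (witness j=2)
  i=1: ✗ (none in [3,4])
  i=2: ✓ (witness j=5)
  i=3: ✓ (witness j=5)
  i=4: ✓ (witness j=6)
  i=5: ✓ (witness j=7)

0, 2, 3, 4, 5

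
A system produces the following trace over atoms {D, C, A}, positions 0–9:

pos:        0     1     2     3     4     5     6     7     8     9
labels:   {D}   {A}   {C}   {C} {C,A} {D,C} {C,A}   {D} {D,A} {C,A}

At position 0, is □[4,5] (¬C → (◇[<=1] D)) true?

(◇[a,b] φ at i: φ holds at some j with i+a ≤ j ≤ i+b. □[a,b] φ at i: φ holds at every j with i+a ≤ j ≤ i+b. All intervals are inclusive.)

Yes

Check (¬C → (◇[<=1] D)) at every j in [4,5]:
  j=4: antecedent false → ✓
  j=5: antecedent false → ✓
All positions satisfy it → formula holds.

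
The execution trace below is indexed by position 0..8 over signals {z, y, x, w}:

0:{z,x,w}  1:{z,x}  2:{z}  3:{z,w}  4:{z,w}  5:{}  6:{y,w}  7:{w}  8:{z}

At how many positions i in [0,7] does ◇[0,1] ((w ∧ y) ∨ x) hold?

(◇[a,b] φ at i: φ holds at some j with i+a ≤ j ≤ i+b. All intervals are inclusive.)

Evaluate at each i in [0,7]:
  i=0: ✓ (witness j=0)
  i=1: ✓ (witness j=1)
  i=2: ✗ (none in [2,3])
  i=3: ✗ (none in [3,4])
  i=4: ✗ (none in [4,5])
  i=5: ✓ (witness j=6)
  i=6: ✓ (witness j=6)
  i=7: ✗ (none in [7,8])
Positions where it holds: {0, 1, 5, 6} → 4.

4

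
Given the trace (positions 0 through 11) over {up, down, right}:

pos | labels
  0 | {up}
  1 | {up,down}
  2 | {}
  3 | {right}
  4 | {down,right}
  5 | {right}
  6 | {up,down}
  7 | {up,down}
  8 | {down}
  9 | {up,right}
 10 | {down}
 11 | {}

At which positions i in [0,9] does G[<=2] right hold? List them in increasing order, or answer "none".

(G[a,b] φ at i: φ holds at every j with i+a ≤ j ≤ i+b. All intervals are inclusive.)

Evaluate at each i in [0,9]:
  i=0: ✗ (fails at j=0)
  i=1: ✗ (fails at j=1)
  i=2: ✗ (fails at j=2)
  i=3: ✓ (all of [3,5])
  i=4: ✗ (fails at j=6)
  i=5: ✗ (fails at j=6)
  i=6: ✗ (fails at j=6)
  i=7: ✗ (fails at j=7)
  i=8: ✗ (fails at j=8)
  i=9: ✗ (fails at j=10)

3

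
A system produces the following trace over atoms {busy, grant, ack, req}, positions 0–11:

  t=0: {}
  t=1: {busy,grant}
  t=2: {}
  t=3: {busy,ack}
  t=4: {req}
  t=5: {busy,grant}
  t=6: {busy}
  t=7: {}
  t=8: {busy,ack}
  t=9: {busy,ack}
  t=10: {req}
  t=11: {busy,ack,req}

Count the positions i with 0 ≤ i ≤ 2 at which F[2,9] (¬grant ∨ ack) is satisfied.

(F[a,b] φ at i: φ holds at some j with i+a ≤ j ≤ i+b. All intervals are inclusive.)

Evaluate at each i in [0,2]:
  i=0: ✓ (witness j=2)
  i=1: ✓ (witness j=3)
  i=2: ✓ (witness j=4)
Positions where it holds: {0, 1, 2} → 3.

3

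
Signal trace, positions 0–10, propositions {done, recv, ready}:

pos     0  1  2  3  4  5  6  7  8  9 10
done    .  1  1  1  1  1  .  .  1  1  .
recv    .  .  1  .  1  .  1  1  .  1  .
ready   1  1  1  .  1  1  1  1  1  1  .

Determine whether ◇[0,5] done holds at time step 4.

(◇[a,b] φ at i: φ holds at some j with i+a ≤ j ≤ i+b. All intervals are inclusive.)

Holds

Check done at each j in [4,9]:
  j=4: true
  j=5: true
  j=6: false
  j=7: false
  j=8: true
  j=9: true
Found at j=4 → formula holds.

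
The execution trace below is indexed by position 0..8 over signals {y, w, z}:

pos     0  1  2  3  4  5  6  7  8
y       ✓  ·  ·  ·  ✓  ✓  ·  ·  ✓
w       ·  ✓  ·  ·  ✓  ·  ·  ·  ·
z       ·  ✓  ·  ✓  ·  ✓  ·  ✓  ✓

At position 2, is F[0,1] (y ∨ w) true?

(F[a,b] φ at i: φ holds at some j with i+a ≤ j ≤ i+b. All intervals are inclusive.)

Check (y ∨ w) at each j in [2,3]:
  j=2: false
  j=3: false
No position in the window satisfies it → formula fails.

Does not hold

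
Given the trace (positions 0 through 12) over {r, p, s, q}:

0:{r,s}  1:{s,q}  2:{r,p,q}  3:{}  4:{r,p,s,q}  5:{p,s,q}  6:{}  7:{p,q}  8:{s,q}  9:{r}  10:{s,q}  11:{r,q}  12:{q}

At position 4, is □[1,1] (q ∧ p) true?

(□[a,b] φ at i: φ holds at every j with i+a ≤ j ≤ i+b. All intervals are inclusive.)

Check (q ∧ p) at every j in [5,5]:
  j=5: true
All positions satisfy it → formula holds.

Holds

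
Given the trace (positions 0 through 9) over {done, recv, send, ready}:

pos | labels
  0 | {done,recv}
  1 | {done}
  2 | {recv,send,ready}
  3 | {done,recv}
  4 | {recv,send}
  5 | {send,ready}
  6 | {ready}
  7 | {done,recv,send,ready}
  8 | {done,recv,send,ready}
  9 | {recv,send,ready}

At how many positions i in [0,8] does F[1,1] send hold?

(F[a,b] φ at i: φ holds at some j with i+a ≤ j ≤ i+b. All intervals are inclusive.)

6

Evaluate at each i in [0,8]:
  i=0: ✗ (none in [1,1])
  i=1: ✓ (witness j=2)
  i=2: ✗ (none in [3,3])
  i=3: ✓ (witness j=4)
  i=4: ✓ (witness j=5)
  i=5: ✗ (none in [6,6])
  i=6: ✓ (witness j=7)
  i=7: ✓ (witness j=8)
  i=8: ✓ (witness j=9)
Positions where it holds: {1, 3, 4, 6, 7, 8} → 6.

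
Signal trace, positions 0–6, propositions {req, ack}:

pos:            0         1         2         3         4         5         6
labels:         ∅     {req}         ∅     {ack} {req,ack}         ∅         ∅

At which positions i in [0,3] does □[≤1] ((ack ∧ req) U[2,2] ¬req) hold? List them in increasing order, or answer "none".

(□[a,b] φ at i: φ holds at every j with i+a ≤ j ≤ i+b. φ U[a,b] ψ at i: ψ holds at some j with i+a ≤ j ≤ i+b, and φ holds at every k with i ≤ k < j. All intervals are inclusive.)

none

Evaluate at each i in [0,3]:
  i=0: ✗ (fails at j=0)
  i=1: ✗ (fails at j=1)
  i=2: ✗ (fails at j=2)
  i=3: ✗ (fails at j=3)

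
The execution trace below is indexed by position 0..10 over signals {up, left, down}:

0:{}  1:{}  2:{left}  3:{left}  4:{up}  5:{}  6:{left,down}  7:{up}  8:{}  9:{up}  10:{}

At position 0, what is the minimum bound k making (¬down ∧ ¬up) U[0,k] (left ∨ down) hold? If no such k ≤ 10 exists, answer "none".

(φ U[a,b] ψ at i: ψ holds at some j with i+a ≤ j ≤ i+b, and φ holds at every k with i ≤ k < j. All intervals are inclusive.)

2

Need earliest j ≥ 0 with (left ∨ down), and (¬down ∧ ¬up) at every k in [0,j-1].
  j=0: rhs fails.
  j=1: rhs fails.
  j=2: rhs holds; lhs holds on [0,1]. k = 2.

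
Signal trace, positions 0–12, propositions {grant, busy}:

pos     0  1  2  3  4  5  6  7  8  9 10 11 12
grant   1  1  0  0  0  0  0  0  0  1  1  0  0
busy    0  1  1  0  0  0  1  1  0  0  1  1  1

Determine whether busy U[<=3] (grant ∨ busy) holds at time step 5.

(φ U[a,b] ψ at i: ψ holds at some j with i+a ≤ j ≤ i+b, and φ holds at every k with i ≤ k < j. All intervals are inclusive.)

No

Need some j in [5,8] with (grant ∨ busy), and busy at every k in [5,j-1].
  j=5: (grant ∨ busy) false.
  j=6: (grant ∨ busy) holds, but busy fails at k=5 → not this j.
  j=7: (grant ∨ busy) holds, but busy fails at k=5 → not this j.
  j=8: (grant ∨ busy) false.
No j in the window works → until fails.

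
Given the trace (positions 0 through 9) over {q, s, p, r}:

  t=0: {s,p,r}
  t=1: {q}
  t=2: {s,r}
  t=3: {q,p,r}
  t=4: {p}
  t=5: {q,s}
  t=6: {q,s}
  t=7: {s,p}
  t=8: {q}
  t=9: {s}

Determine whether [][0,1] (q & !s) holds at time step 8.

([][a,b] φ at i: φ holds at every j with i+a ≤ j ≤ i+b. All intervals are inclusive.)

Check (q & !s) at every j in [8,9]:
  j=8: true
  j=9: false
Fails at j=9 → formula fails.

False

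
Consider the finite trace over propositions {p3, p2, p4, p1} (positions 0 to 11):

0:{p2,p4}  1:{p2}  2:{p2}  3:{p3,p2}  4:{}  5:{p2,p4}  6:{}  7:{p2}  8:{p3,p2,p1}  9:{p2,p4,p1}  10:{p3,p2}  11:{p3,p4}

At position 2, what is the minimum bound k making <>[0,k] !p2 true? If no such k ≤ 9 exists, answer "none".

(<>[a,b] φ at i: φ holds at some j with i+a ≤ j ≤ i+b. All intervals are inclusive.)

Scan j = 2,3,… for !p2:
  j=2: fails
  j=3: fails
  j=4: holds
First hit at j=4, so smallest k = 4-2 = 2.

2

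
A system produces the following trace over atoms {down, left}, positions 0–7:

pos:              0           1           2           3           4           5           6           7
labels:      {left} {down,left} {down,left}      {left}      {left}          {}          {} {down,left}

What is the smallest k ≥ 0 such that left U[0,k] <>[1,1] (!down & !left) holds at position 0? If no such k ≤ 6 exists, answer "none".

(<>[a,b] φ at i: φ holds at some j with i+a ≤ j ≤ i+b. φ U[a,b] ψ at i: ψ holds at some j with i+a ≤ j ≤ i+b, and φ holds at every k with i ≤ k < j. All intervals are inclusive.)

Need earliest j ≥ 0 with <>[1,1] (!down & !left), and left at every k in [0,j-1].
  j=0: rhs fails.
  j=1: rhs fails.
  j=2: rhs fails.
  j=3: rhs fails.
  j=4: rhs holds; lhs holds on [0,3]. k = 4.

4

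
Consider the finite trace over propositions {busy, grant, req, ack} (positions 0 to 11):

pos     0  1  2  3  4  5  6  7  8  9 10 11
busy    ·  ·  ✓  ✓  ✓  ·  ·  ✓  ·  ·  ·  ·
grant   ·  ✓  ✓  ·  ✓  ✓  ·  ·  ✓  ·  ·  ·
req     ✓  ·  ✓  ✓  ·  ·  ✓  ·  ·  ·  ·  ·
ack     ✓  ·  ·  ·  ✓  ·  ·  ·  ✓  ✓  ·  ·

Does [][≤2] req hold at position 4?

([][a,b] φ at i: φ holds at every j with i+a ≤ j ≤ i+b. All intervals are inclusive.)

False

Check req at every j in [4,6]:
  j=4: false
  j=5: false
  j=6: true
Fails at j=4 → formula fails.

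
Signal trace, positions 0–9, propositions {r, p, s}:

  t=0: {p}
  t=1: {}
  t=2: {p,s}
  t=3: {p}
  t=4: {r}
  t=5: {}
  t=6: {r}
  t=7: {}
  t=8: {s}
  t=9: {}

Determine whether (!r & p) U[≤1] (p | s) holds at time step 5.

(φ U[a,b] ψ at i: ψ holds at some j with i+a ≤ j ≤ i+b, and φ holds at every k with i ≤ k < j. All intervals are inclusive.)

False

Need some j in [5,6] with (p | s), and (!r & p) at every k in [5,j-1].
  j=5: (p | s) false.
  j=6: (p | s) false.
No j in the window works → until fails.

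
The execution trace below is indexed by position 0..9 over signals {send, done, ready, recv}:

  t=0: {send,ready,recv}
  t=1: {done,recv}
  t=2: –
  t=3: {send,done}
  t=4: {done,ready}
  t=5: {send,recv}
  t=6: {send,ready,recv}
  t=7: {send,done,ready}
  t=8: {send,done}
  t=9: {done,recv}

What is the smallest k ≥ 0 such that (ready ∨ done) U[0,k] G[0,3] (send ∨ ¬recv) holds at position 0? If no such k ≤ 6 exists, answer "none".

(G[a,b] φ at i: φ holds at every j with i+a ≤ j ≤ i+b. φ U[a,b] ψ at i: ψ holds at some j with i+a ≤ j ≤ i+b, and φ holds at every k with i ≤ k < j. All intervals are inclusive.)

Need earliest j ≥ 0 with G[0,3] (send ∨ ¬recv), and (ready ∨ done) at every k in [0,j-1].
  j=0: rhs fails.
  j=1: rhs fails.
  j=2: rhs holds; lhs holds on [0,1]. k = 2.

2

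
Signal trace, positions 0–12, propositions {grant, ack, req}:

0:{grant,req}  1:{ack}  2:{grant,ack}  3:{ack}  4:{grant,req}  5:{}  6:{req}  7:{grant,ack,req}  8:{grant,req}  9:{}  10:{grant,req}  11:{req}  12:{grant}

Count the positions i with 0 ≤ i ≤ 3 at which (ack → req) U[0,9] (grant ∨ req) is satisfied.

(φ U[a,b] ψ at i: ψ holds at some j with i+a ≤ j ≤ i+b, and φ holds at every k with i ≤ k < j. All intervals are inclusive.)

Evaluate at each i in [0,3]:
  i=0: ✓ (rhs at j=0)
  i=1: ✗ (lhs fails at k=1 before rhs at j=2)
  i=2: ✓ (rhs at j=2)
  i=3: ✗ (lhs fails at k=3 before rhs at j=4)
Positions where it holds: {0, 2} → 2.

2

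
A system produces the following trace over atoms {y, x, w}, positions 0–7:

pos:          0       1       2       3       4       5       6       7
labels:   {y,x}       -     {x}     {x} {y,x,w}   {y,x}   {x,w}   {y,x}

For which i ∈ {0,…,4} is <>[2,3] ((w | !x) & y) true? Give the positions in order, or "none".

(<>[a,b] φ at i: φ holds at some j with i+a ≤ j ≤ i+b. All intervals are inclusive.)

1, 2

Evaluate at each i in [0,4]:
  i=0: ✗ (none in [2,3])
  i=1: ✓ (witness j=4)
  i=2: ✓ (witness j=4)
  i=3: ✗ (none in [5,6])
  i=4: ✗ (none in [6,7])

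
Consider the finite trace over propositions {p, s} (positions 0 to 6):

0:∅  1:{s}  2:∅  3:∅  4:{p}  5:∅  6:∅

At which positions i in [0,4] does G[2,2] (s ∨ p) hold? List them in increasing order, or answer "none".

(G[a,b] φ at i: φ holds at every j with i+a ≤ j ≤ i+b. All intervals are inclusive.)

2

Evaluate at each i in [0,4]:
  i=0: ✗ (fails at j=2)
  i=1: ✗ (fails at j=3)
  i=2: ✓ (all of [4,4])
  i=3: ✗ (fails at j=5)
  i=4: ✗ (fails at j=6)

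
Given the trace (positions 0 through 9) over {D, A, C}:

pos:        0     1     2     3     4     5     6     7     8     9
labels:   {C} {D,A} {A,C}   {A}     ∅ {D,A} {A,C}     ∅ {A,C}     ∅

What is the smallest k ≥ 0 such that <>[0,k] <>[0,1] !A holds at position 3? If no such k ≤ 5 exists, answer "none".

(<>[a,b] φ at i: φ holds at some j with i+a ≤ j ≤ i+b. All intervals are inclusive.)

Scan j = 3,4,… for <>[0,1] !A:
  j=3: holds
First hit at j=3, so smallest k = 3-3 = 0.

0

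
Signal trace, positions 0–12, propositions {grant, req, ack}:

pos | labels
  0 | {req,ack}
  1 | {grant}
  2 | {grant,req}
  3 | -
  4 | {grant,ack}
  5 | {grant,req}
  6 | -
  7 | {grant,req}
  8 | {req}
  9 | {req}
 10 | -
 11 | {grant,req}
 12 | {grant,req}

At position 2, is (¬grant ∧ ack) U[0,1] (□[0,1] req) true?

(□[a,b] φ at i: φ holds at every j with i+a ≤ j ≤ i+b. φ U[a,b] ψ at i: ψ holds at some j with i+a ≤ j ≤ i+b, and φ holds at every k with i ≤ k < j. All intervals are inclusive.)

Need some j in [2,3] with □[0,1] req, and (¬grant ∧ ack) at every k in [2,j-1].
  j=2: □[0,1] req — fails at 3.
  j=3: □[0,1] req — fails at 3.
No j in the window works → until fails.

False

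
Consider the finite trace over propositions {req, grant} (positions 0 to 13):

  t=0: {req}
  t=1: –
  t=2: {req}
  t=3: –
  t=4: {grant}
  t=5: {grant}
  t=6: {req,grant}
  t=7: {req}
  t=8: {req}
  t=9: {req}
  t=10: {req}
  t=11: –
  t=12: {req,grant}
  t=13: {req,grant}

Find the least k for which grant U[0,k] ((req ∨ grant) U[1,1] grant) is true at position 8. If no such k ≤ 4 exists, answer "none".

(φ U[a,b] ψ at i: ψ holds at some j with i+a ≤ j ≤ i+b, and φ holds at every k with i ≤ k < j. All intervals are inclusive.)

Need earliest j ≥ 8 with ((req ∨ grant) U[1,1] grant), and grant at every k in [8,j-1].
  j=8: rhs fails.
  j=9: rhs fails.
  j=10: rhs fails.
  j=11: rhs fails.
  j=12: rhs holds but lhs fails at k=8.
No witness within the range → none.

none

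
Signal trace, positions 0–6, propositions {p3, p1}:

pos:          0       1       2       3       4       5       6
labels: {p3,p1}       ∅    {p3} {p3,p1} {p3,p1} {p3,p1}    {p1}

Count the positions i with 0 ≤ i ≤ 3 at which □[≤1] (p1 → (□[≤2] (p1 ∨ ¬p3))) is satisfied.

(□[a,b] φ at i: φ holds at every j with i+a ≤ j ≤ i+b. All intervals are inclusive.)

3

Evaluate at each i in [0,3]:
  i=0: ✗ (fails at j=0)
  i=1: ✓ (all of [1,2])
  i=2: ✓ (all of [2,3])
  i=3: ✓ (all of [3,4])
Positions where it holds: {1, 2, 3} → 3.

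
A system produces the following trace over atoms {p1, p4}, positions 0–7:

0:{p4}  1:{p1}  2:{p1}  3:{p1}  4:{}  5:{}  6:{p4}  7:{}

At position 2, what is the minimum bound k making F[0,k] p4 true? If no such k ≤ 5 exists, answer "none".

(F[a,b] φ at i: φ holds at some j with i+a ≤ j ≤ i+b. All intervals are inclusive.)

Scan j = 2,3,… for p4:
  j=2: fails
  j=3: fails
  j=4: fails
  j=5: fails
  j=6: holds
First hit at j=6, so smallest k = 6-2 = 4.

4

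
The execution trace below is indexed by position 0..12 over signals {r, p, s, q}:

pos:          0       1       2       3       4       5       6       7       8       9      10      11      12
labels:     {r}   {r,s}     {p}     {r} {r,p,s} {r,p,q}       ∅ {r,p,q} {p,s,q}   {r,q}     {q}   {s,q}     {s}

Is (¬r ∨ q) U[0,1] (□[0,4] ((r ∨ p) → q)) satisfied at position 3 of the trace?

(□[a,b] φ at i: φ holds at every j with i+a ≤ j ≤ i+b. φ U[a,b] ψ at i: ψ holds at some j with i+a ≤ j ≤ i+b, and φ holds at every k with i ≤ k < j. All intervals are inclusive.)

Need some j in [3,4] with □[0,4] ((r ∨ p) → q), and (¬r ∨ q) at every k in [3,j-1].
  j=3: □[0,4] ((r ∨ p) → q) — fails at 3.
  j=4: □[0,4] ((r ∨ p) → q) — fails at 4.
No j in the window works → until fails.

Does not hold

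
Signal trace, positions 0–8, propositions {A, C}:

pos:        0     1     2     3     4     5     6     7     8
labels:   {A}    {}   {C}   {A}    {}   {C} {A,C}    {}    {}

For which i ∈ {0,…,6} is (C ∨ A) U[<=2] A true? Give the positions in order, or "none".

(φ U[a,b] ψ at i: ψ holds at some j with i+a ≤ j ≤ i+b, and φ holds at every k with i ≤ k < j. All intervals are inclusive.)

0, 2, 3, 5, 6

Evaluate at each i in [0,6]:
  i=0: ✓ (rhs at j=0)
  i=1: ✗ (lhs fails at k=1 before rhs at j=3)
  i=2: ✓ (rhs at j=3; lhs holds on [2,2])
  i=3: ✓ (rhs at j=3)
  i=4: ✗ (lhs fails at k=4 before rhs at j=6)
  i=5: ✓ (rhs at j=6; lhs holds on [5,5])
  i=6: ✓ (rhs at j=6)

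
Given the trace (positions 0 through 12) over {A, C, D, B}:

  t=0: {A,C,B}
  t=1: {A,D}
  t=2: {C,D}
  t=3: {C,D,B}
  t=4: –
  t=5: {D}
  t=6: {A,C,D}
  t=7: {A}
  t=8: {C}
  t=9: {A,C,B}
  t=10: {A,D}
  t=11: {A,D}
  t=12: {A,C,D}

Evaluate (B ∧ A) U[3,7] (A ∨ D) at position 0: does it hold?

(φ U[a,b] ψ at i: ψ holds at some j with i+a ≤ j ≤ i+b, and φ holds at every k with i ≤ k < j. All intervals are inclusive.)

Does not hold

Need some j in [3,7] with (A ∨ D), and (B ∧ A) at every k in [0,j-1].
  j=3: (A ∨ D) holds, but (B ∧ A) fails at k=1 → not this j.
  j=4: (A ∨ D) false.
  j=5: (A ∨ D) holds, but (B ∧ A) fails at k=1 → not this j.
  j=6: (A ∨ D) holds, but (B ∧ A) fails at k=1 → not this j.
  j=7: (A ∨ D) holds, but (B ∧ A) fails at k=1 → not this j.
No j in the window works → until fails.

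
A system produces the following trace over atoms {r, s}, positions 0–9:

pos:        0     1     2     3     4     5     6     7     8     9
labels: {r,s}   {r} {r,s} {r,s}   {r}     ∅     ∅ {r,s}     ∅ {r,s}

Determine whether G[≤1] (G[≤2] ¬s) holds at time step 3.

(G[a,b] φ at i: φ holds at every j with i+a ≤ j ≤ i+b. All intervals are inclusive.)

False

Check G[≤2] ¬s at every j in [3,4]:
  j=3: fails at 3
  j=4: holds on [4,6]
Fails at j=3 → formula fails.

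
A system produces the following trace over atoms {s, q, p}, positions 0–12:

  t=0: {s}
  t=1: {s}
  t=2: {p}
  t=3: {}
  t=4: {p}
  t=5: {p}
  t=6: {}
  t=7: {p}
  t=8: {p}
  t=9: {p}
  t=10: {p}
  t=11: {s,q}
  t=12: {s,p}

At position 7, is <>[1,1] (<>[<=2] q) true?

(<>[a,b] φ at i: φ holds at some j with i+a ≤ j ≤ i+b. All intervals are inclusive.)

Does not hold

Check <>[<=2] q at each j in [8,8]:
  j=8: fails (none in [8,10])
No position in the window satisfies it → formula fails.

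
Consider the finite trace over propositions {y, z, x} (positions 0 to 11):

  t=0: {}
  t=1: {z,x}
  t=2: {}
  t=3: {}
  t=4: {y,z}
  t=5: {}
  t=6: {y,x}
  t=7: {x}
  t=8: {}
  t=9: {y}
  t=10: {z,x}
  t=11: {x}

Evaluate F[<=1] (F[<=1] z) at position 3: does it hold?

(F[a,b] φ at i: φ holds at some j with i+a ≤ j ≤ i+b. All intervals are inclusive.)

True

Check F[<=1] z at each j in [3,4]:
  j=3: holds (witness at 4)
  j=4: holds (witness at 4)
Found at j=3 → formula holds.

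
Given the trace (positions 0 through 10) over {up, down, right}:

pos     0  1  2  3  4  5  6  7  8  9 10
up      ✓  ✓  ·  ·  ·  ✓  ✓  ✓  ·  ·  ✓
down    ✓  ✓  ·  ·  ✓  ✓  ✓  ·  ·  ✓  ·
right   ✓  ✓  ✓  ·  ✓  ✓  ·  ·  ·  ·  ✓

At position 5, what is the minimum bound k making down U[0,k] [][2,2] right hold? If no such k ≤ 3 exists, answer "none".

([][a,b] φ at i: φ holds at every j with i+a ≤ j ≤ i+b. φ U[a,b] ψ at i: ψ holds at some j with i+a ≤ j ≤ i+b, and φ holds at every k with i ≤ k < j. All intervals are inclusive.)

Need earliest j ≥ 5 with [][2,2] right, and down at every k in [5,j-1].
  j=5: rhs fails.
  j=6: rhs fails.
  j=7: rhs fails.
  j=8: rhs holds but lhs fails at k=7.
No witness within the range → none.

none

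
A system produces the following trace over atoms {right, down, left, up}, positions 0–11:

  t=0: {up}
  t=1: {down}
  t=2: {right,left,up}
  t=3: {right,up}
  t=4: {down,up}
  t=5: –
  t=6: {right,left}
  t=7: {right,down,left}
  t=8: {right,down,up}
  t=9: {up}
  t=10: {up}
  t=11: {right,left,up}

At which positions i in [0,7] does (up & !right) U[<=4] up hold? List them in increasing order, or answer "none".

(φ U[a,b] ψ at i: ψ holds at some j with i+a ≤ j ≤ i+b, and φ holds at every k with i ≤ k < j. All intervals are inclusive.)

Evaluate at each i in [0,7]:
  i=0: ✓ (rhs at j=0)
  i=1: ✗ (lhs fails at k=1 before rhs at j=2)
  i=2: ✓ (rhs at j=2)
  i=3: ✓ (rhs at j=3)
  i=4: ✓ (rhs at j=4)
  i=5: ✗ (lhs fails at k=5 before rhs at j=8)
  i=6: ✗ (lhs fails at k=6 before rhs at j=8)
  i=7: ✗ (lhs fails at k=7 before rhs at j=8)

0, 2, 3, 4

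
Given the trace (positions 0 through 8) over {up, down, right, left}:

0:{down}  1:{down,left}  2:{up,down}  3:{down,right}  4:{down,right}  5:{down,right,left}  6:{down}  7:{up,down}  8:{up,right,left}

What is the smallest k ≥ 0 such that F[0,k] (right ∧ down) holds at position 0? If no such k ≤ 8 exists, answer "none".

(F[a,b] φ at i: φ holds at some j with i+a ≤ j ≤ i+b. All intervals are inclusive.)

Scan j = 0,1,… for (right ∧ down):
  j=0: fails
  j=1: fails
  j=2: fails
  j=3: holds
First hit at j=3, so smallest k = 3-0 = 3.

3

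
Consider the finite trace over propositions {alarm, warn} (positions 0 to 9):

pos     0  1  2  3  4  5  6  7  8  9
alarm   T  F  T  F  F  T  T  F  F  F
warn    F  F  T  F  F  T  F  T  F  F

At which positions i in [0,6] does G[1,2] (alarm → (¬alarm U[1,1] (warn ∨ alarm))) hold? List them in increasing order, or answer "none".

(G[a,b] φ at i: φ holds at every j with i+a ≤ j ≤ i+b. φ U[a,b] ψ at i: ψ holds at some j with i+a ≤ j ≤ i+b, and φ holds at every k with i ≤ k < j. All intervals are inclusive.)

2, 6

Evaluate at each i in [0,6]:
  i=0: ✗ (fails at j=2)
  i=1: ✗ (fails at j=2)
  i=2: ✓ (all of [3,4])
  i=3: ✗ (fails at j=5)
  i=4: ✗ (fails at j=5)
  i=5: ✗ (fails at j=6)
  i=6: ✓ (all of [7,8])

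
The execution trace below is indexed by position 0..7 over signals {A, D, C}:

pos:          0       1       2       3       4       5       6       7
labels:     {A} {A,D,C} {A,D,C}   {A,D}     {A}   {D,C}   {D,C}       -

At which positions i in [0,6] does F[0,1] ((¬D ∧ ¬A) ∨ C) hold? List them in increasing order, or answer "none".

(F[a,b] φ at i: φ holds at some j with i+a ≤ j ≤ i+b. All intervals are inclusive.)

Evaluate at each i in [0,6]:
  i=0: ✓ (witness j=1)
  i=1: ✓ (witness j=1)
  i=2: ✓ (witness j=2)
  i=3: ✗ (none in [3,4])
  i=4: ✓ (witness j=5)
  i=5: ✓ (witness j=5)
  i=6: ✓ (witness j=6)

0, 1, 2, 4, 5, 6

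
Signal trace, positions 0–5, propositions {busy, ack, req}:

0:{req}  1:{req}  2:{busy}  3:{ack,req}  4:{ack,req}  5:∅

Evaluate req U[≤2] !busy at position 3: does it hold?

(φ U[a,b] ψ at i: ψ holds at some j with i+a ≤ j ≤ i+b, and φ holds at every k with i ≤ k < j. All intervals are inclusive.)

Need some j in [3,5] with !busy, and req at every k in [3,j-1].
  j=3: !busy holds; no prefix to check → satisfied.

Yes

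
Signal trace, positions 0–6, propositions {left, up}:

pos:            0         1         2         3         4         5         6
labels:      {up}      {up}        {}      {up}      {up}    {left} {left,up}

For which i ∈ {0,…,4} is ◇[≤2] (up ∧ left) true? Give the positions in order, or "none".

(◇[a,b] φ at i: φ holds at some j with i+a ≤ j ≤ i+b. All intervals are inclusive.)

4

Evaluate at each i in [0,4]:
  i=0: ✗ (none in [0,2])
  i=1: ✗ (none in [1,3])
  i=2: ✗ (none in [2,4])
  i=3: ✗ (none in [3,5])
  i=4: ✓ (witness j=6)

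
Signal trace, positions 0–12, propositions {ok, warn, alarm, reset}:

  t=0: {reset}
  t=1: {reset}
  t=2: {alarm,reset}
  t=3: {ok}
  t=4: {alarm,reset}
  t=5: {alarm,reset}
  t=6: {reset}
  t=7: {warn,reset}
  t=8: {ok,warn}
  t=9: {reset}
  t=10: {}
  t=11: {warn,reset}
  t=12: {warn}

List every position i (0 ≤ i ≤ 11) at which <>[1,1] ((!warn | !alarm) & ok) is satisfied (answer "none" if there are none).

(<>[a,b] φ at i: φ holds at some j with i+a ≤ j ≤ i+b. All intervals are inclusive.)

2, 7

Evaluate at each i in [0,11]:
  i=0: ✗ (none in [1,1])
  i=1: ✗ (none in [2,2])
  i=2: ✓ (witness j=3)
  i=3: ✗ (none in [4,4])
  i=4: ✗ (none in [5,5])
  i=5: ✗ (none in [6,6])
  i=6: ✗ (none in [7,7])
  i=7: ✓ (witness j=8)
  i=8: ✗ (none in [9,9])
  i=9: ✗ (none in [10,10])
  i=10: ✗ (none in [11,11])
  i=11: ✗ (none in [12,12])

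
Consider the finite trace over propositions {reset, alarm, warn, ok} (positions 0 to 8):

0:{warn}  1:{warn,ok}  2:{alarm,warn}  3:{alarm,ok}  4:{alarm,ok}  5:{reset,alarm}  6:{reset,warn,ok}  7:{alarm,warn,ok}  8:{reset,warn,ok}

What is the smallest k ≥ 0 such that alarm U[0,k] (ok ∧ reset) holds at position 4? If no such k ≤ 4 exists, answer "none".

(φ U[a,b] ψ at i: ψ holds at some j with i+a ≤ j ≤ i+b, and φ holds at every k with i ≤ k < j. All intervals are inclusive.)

Need earliest j ≥ 4 with (ok ∧ reset), and alarm at every k in [4,j-1].
  j=4: rhs fails.
  j=5: rhs fails.
  j=6: rhs holds; lhs holds on [4,5]. k = 2.

2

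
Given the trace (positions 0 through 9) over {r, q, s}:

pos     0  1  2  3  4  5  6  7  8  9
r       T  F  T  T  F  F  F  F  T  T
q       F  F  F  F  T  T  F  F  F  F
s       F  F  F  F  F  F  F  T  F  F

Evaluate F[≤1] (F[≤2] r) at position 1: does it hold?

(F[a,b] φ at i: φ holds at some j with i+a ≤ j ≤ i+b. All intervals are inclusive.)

Check F[≤2] r at each j in [1,2]:
  j=1: holds (witness at 2)
  j=2: holds (witness at 2)
Found at j=1 → formula holds.

Holds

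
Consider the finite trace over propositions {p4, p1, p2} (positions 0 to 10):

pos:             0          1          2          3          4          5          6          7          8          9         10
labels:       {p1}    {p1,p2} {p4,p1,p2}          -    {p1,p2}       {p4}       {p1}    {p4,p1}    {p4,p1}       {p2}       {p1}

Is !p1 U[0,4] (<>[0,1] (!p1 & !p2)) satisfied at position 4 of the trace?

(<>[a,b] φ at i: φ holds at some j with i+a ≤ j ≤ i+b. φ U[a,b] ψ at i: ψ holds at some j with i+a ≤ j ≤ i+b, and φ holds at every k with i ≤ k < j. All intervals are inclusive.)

Yes

Need some j in [4,8] with <>[0,1] (!p1 & !p2), and !p1 at every k in [4,j-1].
  j=4: <>[0,1] (!p1 & !p2) holds; no prefix to check → satisfied.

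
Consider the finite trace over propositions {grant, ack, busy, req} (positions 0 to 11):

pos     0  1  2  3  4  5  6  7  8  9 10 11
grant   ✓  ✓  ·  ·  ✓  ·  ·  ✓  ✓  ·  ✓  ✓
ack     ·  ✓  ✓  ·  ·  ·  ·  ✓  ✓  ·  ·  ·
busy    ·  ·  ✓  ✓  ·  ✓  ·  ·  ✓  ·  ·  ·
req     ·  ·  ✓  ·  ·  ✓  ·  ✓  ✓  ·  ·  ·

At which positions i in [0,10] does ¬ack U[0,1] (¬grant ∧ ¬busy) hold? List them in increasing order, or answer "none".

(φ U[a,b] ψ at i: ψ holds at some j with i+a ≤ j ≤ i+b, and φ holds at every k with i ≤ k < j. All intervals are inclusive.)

5, 6, 9

Evaluate at each i in [0,10]:
  i=0: ✗ (no rhs in [0,1])
  i=1: ✗ (no rhs in [1,2])
  i=2: ✗ (no rhs in [2,3])
  i=3: ✗ (no rhs in [3,4])
  i=4: ✗ (no rhs in [4,5])
  i=5: ✓ (rhs at j=6; lhs holds on [5,5])
  i=6: ✓ (rhs at j=6)
  i=7: ✗ (no rhs in [7,8])
  i=8: ✗ (lhs fails at k=8 before rhs at j=9)
  i=9: ✓ (rhs at j=9)
  i=10: ✗ (no rhs in [10,11])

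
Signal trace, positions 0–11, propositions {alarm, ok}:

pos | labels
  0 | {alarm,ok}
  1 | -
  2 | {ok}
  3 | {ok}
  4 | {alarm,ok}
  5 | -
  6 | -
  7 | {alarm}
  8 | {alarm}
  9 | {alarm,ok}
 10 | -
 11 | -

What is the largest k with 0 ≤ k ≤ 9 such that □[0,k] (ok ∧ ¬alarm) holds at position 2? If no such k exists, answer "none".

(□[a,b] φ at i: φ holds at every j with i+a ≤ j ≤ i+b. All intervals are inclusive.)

1

(ok ∧ ¬alarm) must hold from j=2 onward; find where it first fails.
  j=2: holds
  j=3: holds
  j=4: fails
Holds on [2,3], so largest k = 1.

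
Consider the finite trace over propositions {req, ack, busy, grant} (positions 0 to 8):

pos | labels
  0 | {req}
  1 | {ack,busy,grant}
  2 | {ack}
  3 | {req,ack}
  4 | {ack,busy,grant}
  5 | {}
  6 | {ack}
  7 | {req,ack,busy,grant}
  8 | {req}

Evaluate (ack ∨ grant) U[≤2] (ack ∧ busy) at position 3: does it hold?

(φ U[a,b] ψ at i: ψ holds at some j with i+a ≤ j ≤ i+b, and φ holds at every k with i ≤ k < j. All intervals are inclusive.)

Holds

Need some j in [3,5] with (ack ∧ busy), and (ack ∨ grant) at every k in [3,j-1].
  j=3: (ack ∧ busy) false.
  j=4: (ack ∧ busy) holds; (ack ∨ grant) holds at every k in [3,3] → satisfied.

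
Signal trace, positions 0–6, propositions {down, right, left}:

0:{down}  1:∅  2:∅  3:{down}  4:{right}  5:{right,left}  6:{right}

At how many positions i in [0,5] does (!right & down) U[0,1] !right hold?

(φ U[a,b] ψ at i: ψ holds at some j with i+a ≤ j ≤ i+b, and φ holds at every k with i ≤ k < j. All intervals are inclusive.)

4

Evaluate at each i in [0,5]:
  i=0: ✓ (rhs at j=0)
  i=1: ✓ (rhs at j=1)
  i=2: ✓ (rhs at j=2)
  i=3: ✓ (rhs at j=3)
  i=4: ✗ (no rhs in [4,5])
  i=5: ✗ (no rhs in [5,6])
Positions where it holds: {0, 1, 2, 3} → 4.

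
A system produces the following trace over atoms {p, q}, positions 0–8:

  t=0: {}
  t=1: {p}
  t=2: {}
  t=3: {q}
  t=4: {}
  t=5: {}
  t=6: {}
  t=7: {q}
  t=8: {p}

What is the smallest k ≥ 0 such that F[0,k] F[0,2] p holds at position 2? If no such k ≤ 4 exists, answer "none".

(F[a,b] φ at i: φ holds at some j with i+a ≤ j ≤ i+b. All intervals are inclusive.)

4

Scan j = 2,3,… for F[0,2] p:
  j=2: fails
  j=3: fails
  j=4: fails
  j=5: fails
  j=6: holds
First hit at j=6, so smallest k = 6-2 = 4.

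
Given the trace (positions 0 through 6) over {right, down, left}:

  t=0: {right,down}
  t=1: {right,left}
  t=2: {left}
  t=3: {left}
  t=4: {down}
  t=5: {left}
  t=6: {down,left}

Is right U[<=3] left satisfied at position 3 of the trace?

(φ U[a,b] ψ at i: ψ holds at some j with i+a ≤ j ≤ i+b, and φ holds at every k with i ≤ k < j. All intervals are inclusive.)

Need some j in [3,6] with left, and right at every k in [3,j-1].
  j=3: left holds; no prefix to check → satisfied.

True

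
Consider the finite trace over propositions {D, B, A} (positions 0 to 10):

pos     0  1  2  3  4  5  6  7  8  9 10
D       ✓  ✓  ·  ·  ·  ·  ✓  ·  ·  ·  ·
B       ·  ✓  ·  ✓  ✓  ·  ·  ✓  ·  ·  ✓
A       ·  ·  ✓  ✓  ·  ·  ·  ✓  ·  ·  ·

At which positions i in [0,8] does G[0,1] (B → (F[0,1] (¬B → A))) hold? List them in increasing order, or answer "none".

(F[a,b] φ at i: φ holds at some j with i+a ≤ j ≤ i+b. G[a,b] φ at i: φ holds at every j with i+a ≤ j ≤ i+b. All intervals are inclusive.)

0, 1, 2, 3, 4, 5, 6, 7, 8

Evaluate at each i in [0,8]:
  i=0: ✓ (all of [0,1])
  i=1: ✓ (all of [1,2])
  i=2: ✓ (all of [2,3])
  i=3: ✓ (all of [3,4])
  i=4: ✓ (all of [4,5])
  i=5: ✓ (all of [5,6])
  i=6: ✓ (all of [6,7])
  i=7: ✓ (all of [7,8])
  i=8: ✓ (all of [8,9])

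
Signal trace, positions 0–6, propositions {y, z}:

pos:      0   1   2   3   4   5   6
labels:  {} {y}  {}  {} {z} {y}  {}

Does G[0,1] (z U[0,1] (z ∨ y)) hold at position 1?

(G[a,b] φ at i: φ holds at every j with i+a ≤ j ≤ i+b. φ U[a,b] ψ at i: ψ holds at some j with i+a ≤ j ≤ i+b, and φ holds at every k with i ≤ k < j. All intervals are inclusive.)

False

Check (z U[0,1] (z ∨ y)) at every j in [1,2]:
  j=1: holds
  j=2: fails
Fails at j=2 → formula fails.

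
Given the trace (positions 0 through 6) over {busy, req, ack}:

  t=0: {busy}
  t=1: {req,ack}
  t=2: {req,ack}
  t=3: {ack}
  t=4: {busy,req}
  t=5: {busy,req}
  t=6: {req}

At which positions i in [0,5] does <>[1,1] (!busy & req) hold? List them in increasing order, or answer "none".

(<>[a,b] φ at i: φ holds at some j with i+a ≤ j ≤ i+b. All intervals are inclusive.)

0, 1, 5

Evaluate at each i in [0,5]:
  i=0: ✓ (witness j=1)
  i=1: ✓ (witness j=2)
  i=2: ✗ (none in [3,3])
  i=3: ✗ (none in [4,4])
  i=4: ✗ (none in [5,5])
  i=5: ✓ (witness j=6)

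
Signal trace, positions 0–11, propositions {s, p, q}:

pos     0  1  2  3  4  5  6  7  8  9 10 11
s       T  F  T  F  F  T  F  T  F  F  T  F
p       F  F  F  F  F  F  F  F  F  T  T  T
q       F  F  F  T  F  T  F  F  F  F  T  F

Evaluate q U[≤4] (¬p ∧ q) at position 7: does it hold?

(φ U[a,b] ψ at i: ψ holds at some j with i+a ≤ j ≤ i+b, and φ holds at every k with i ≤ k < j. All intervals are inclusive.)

Does not hold

Need some j in [7,11] with (¬p ∧ q), and q at every k in [7,j-1].
  j=7: (¬p ∧ q) false.
  j=8: (¬p ∧ q) false.
  j=9: (¬p ∧ q) false.
  j=10: (¬p ∧ q) false.
  j=11: (¬p ∧ q) false.
No j in the window works → until fails.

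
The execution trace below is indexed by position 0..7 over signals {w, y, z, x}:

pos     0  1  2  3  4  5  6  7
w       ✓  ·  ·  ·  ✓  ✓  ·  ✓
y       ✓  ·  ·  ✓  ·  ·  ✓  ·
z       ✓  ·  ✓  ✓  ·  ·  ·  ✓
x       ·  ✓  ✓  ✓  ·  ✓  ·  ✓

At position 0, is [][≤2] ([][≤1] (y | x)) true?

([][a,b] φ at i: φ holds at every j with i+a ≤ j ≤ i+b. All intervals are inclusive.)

Check [][≤1] (y | x) at every j in [0,2]:
  j=0: holds on [0,1]
  j=1: holds on [1,2]
  j=2: holds on [2,3]
All positions satisfy it → formula holds.

True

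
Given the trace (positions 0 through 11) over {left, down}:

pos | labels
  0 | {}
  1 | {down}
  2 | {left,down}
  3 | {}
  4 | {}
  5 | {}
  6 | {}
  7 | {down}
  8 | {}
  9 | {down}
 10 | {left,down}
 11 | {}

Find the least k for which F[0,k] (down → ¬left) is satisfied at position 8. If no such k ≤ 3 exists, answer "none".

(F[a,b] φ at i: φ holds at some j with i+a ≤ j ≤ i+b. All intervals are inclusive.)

0

Scan j = 8,9,… for (down → ¬left):
  j=8: holds
First hit at j=8, so smallest k = 8-8 = 0.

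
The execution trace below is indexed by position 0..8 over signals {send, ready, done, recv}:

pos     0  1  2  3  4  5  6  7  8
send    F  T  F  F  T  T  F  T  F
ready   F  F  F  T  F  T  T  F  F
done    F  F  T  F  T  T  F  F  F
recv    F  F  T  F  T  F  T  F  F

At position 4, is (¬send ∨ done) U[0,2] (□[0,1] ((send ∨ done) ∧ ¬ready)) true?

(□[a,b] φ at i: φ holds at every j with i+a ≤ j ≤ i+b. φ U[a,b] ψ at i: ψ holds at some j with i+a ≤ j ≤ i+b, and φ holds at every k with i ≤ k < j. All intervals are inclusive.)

Need some j in [4,6] with □[0,1] ((send ∨ done) ∧ ¬ready), and (¬send ∨ done) at every k in [4,j-1].
  j=4: □[0,1] ((send ∨ done) ∧ ¬ready) — fails at 5.
  j=5: □[0,1] ((send ∨ done) ∧ ¬ready) — fails at 5.
  j=6: □[0,1] ((send ∨ done) ∧ ¬ready) — fails at 6.
No j in the window works → until fails.

Does not hold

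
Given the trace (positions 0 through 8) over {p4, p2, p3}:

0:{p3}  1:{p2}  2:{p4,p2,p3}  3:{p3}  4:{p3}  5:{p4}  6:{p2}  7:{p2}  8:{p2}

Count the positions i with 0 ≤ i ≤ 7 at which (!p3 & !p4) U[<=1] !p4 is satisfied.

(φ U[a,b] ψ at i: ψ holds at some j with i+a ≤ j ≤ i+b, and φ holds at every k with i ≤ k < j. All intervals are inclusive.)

Evaluate at each i in [0,7]:
  i=0: ✓ (rhs at j=0)
  i=1: ✓ (rhs at j=1)
  i=2: ✗ (lhs fails at k=2 before rhs at j=3)
  i=3: ✓ (rhs at j=3)
  i=4: ✓ (rhs at j=4)
  i=5: ✗ (lhs fails at k=5 before rhs at j=6)
  i=6: ✓ (rhs at j=6)
  i=7: ✓ (rhs at j=7)
Positions where it holds: {0, 1, 3, 4, 6, 7} → 6.

6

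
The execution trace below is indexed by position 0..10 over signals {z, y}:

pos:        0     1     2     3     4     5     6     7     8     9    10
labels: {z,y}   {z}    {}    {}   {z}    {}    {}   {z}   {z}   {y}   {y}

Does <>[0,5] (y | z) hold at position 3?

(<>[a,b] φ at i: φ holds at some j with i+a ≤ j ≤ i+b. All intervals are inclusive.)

Check (y | z) at each j in [3,8]:
  j=3: false
  j=4: true
  j=5: false
  j=6: false
  j=7: true
  j=8: true
Found at j=4 → formula holds.

Yes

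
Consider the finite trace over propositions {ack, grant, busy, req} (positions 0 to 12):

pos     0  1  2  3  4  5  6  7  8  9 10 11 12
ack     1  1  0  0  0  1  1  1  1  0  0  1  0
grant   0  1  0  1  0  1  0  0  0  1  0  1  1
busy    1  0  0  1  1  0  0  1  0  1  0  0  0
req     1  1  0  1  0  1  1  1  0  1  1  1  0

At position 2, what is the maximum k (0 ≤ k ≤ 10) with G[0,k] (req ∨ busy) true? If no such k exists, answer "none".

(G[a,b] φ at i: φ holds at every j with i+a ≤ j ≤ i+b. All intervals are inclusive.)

none

(req ∨ busy) must hold from j=2 onward; find where it first fails.
  j=2: fails → no k works.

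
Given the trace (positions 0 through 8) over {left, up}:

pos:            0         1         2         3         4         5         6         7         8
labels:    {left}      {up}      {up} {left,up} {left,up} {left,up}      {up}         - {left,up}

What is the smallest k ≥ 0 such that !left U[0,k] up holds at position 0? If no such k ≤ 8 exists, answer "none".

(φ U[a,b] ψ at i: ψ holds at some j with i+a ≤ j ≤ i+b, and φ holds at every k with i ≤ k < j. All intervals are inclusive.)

none

Need earliest j ≥ 0 with up, and !left at every k in [0,j-1].
  j=0: rhs fails.
  j=1: rhs holds but lhs fails at k=0.
  j=2: rhs holds but lhs fails at k=0.
  j=3: rhs holds but lhs fails at k=0.
  j=4: rhs holds but lhs fails at k=0.
  j=5: rhs holds but lhs fails at k=0.
  j=6: rhs holds but lhs fails at k=0.
  j=7: rhs fails.
  j=8: rhs holds but lhs fails at k=0.
No witness within the range → none.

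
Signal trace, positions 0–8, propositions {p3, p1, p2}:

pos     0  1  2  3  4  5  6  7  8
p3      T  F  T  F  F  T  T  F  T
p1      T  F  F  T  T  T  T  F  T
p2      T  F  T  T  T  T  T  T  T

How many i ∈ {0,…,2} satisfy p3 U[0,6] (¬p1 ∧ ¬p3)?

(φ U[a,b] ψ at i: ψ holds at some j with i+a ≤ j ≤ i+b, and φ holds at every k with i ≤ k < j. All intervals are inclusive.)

Evaluate at each i in [0,2]:
  i=0: ✓ (rhs at j=1; lhs holds on [0,0])
  i=1: ✓ (rhs at j=1)
  i=2: ✗ (lhs fails at k=3 before rhs at j=7)
Positions where it holds: {0, 1} → 2.

2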